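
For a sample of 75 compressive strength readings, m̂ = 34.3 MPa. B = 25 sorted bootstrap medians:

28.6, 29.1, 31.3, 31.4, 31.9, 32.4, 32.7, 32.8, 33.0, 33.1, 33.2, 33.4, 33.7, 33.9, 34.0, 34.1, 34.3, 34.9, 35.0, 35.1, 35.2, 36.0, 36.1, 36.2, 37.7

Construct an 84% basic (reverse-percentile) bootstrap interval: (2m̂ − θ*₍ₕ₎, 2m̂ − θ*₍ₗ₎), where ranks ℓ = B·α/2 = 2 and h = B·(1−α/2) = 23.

Percentile endpoints at ranks 2 and 23: θ*₍2₎ = 29.1, θ*₍23₎ = 36.1.
Basic interval reflects these around m̂:
  lower = 2 × 34.3 − 36.1 = 32.5
  upper = 2 × 34.3 − 29.1 = 39.5

(32.5, 39.5)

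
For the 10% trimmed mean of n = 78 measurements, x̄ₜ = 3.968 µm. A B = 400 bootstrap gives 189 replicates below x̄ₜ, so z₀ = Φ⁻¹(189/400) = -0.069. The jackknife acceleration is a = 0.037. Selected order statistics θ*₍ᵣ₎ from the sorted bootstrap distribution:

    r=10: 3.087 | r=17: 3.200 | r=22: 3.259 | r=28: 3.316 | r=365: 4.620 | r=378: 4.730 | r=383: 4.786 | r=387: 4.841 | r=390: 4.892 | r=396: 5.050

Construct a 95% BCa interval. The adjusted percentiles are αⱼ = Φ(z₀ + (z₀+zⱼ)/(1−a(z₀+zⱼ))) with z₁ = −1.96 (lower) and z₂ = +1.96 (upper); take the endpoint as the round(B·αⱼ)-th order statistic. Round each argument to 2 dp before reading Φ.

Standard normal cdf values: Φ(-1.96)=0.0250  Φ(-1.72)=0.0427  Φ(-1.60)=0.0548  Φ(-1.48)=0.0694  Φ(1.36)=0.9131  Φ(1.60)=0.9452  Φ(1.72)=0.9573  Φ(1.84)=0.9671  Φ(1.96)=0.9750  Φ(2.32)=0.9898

Lower: z₀ + z₁ = -0.069 + (-1.960) = -2.029; 1 − a(z₀+z₁) = 1 − (0.037)(-2.029) = 1.0751; argument = -0.069 + (-2.029)/1.0751 = -1.9563 → -1.96.
α₁ = Φ(-1.96) = 0.0250; rank = round(400 × 0.0250) = 10; θ*₍10₎ = 3.087.
Upper: z₀ + z₂ = 1.891; 1 − a(z₀+z₂) = 0.9300; argument = 1.9643 → 1.96; α₂ = 0.9750; rank = 390; θ*₍390₎ = 4.892.

(3.087, 4.892)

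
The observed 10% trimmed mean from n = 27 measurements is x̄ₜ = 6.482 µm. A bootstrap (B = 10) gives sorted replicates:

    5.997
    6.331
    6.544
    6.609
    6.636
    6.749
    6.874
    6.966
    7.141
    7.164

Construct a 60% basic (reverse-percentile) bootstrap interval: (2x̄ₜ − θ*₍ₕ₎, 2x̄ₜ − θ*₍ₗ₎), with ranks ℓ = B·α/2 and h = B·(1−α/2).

Percentile endpoints at ranks 2 and 8: θ*₍2₎ = 6.331, θ*₍8₎ = 6.966.
Basic interval reflects these around x̄ₜ:
  lower = 2 × 6.482 − 6.966 = 5.998
  upper = 2 × 6.482 − 6.331 = 6.633

(5.998, 6.633)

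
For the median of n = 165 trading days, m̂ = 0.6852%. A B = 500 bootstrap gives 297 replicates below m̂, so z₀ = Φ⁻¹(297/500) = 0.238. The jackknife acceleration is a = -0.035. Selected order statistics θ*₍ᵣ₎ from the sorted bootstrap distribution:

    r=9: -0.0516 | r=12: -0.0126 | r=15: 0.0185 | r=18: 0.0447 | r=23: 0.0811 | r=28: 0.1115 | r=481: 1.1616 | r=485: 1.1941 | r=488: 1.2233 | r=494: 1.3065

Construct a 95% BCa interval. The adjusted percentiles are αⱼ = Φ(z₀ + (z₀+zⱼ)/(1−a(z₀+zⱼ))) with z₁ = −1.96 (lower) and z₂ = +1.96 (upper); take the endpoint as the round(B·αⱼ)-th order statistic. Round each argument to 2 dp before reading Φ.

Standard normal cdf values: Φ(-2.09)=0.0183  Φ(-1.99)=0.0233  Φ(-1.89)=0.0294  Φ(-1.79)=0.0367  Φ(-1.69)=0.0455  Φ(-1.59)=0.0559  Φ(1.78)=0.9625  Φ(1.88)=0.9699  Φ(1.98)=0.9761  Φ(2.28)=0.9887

(0.1115, 1.3065)

Lower: z₀ + z₁ = 0.238 + (-1.960) = -1.722; 1 − a(z₀+z₁) = 1 − (-0.035)(-1.722) = 0.9397; argument = 0.238 + (-1.722)/0.9397 = -1.5944 → -1.59.
α₁ = Φ(-1.59) = 0.0559; rank = round(500 × 0.0559) = 28; θ*₍28₎ = 0.1115.
Upper: z₀ + z₂ = 2.198; 1 − a(z₀+z₂) = 1.0769; argument = 2.2790 → 2.28; α₂ = 0.9887; rank = 494; θ*₍494₎ = 1.3065.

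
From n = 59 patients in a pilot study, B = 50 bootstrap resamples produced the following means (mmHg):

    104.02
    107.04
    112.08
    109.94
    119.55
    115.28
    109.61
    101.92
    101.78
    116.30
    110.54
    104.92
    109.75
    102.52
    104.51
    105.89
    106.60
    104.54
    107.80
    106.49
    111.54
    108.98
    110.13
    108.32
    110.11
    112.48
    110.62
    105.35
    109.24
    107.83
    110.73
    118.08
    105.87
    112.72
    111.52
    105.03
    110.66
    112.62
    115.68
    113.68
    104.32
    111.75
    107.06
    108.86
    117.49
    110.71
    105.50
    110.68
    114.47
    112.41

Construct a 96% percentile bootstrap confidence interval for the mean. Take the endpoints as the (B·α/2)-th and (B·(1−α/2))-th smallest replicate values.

Sorted replicates: 101.78, 101.92, 102.52, 104.02, 104.32, 104.51, 104.54, 104.92, 105.03, 105.35, 105.50, 105.87, 105.89, 106.49, 106.60, 107.04, 107.06, 107.80, 107.83, 108.32, 108.86, 108.98, 109.24, 109.61, 109.75, 109.94, 110.11, 110.13, 110.54, 110.62, 110.66, 110.68, 110.71, 110.73, 111.52, 111.54, 111.75, 112.08, 112.41, 112.48, 112.62, 112.72, 113.68, 114.47, 115.28, 115.68, 116.30, 117.49, 118.08, 119.55
α = 0.04; lower rank = 50 × 0.020 = 1; upper rank = 50 × 0.980 = 49.
The 1st smallest replicate is 101.78; the 49th is 118.08.

(101.78, 118.08)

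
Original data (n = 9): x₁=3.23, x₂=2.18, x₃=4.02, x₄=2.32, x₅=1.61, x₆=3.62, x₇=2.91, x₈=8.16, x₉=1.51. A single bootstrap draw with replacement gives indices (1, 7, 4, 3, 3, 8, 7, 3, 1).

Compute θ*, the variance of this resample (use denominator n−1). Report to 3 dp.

θ* = 2.942

Resample values: 3.23, 2.91, 2.32, 4.02, 4.02, 8.16, 2.91, 4.02, 3.23.
Mean = 3.8689; sum of squared deviations = 23.5365
s² = 23.5365 / 8 = 2.9421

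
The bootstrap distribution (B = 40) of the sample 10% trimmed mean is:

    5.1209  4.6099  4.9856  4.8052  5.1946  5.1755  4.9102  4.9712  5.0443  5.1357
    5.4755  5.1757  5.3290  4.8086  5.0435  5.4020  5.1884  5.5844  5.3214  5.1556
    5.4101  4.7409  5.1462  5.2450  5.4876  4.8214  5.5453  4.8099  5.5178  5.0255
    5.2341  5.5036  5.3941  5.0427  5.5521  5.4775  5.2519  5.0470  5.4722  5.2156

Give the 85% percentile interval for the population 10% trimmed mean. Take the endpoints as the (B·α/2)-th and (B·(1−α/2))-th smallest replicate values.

(4.8052, 5.5178)

Sorted replicates: 4.6099, 4.7409, 4.8052, 4.8086, 4.8099, 4.8214, 4.9102, 4.9712, 4.9856, 5.0255, 5.0427, 5.0435, 5.0443, 5.0470, 5.1209, 5.1357, 5.1462, 5.1556, 5.1755, 5.1757, 5.1884, 5.1946, 5.2156, 5.2341, 5.2450, 5.2519, 5.3214, 5.3290, 5.3941, 5.4020, 5.4101, 5.4722, 5.4755, 5.4775, 5.4876, 5.5036, 5.5178, 5.5453, 5.5521, 5.5844
α = 0.15; lower rank = 40 × 0.075 = 3; upper rank = 40 × 0.925 = 37.
The 3rd smallest replicate is 4.8052; the 37th is 5.5178.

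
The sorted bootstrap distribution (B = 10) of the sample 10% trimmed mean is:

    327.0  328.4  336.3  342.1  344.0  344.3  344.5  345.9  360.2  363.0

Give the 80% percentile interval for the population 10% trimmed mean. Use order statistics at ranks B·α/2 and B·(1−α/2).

(327.0, 360.2)

α = 0.20; lower rank = 10 × 0.100 = 1; upper rank = 10 × 0.900 = 9.
The 1st smallest replicate is 327.0; the 9th is 360.2.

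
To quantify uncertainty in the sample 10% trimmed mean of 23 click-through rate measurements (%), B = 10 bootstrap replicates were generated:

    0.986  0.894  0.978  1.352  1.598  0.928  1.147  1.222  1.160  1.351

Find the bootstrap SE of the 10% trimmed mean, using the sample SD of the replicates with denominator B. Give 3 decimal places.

SE* = 0.214

Bootstrap SE is the standard deviation of the 10 replicate 10% trimmed means.
Mean of replicates: (0.986 + 0.894 + 0.978 + 1.352 + 1.598 + 0.928 + 1.147 + 1.222 + 1.160 + 1.351) / 10 = 11.6160 / 10 = 1.1616
Sum of squared deviations: (−0.1756)² + (−0.2676)² + (−0.1836)² + (+0.1904)² + (+0.4364)² + (−0.2336)² + (−0.0146)² + (+0.0604)² + (−0.0016)² + (+0.1894)² = 0.4572
Variance = 0.4572 / 10 = 0.0457
SE* = √0.0457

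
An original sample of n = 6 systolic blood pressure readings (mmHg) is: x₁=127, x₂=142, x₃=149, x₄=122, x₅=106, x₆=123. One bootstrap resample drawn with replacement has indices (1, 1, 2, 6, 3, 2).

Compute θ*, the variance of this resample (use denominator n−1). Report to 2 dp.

θ* = 113.20

Resample values: 127, 127, 142, 123, 149, 142.
Mean = 135.0000; sum of squared deviations = 566.0000
s² = 566.0000 / 5 = 113.2000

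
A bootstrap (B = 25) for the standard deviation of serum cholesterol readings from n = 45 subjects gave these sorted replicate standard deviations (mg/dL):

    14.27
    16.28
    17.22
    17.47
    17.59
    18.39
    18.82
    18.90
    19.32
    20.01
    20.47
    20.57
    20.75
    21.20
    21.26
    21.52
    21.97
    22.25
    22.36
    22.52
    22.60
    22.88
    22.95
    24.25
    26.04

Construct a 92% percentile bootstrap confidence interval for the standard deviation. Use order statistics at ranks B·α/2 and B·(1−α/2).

α = 0.08; lower rank = 25 × 0.040 = 1; upper rank = 25 × 0.960 = 24.
The 1st smallest replicate is 14.27; the 24th is 24.25.

(14.27, 24.25)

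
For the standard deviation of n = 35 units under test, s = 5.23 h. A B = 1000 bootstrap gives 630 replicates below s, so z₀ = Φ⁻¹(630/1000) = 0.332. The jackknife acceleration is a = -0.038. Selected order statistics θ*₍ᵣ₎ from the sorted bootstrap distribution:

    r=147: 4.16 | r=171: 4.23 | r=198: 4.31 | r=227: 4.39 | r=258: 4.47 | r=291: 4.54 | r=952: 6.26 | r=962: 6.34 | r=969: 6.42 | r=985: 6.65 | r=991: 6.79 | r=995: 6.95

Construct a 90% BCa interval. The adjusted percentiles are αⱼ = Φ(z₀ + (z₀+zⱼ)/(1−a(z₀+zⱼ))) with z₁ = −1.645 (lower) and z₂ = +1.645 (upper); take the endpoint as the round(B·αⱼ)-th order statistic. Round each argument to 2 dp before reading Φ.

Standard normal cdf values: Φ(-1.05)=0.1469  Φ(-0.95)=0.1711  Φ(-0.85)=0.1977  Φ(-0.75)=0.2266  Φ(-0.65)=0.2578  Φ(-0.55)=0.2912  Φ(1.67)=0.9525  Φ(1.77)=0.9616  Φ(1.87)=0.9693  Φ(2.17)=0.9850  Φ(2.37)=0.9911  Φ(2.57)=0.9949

(4.16, 6.65)

Lower: z₀ + z₁ = 0.332 + (-1.645) = -1.313; 1 − a(z₀+z₁) = 1 − (-0.038)(-1.313) = 0.9501; argument = 0.332 + (-1.313)/0.9501 = -1.0500 → -1.05.
α₁ = Φ(-1.05) = 0.1469; rank = round(1000 × 0.1469) = 147; θ*₍147₎ = 4.16.
Upper: z₀ + z₂ = 1.977; 1 − a(z₀+z₂) = 1.0751; argument = 2.1709 → 2.17; α₂ = 0.9850; rank = 985; θ*₍985₎ = 6.65.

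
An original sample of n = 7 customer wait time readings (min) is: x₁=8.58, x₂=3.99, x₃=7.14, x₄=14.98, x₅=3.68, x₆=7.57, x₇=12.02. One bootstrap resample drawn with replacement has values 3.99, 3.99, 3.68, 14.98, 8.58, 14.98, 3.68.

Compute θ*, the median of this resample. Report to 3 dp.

Sorted: 3.68, 3.68, 3.99, 3.99, 8.58, 14.98, 14.98
Median = middle value = 3.990

θ* = 3.990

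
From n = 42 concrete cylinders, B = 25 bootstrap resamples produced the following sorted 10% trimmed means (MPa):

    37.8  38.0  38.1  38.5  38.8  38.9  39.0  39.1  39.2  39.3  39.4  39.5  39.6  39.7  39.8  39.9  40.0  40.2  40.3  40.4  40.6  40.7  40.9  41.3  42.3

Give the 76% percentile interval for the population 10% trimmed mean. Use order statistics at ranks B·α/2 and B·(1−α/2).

(38.1, 40.7)

α = 0.24; lower rank = 25 × 0.120 = 3; upper rank = 25 × 0.880 = 22.
The 3rd smallest replicate is 38.1; the 22nd is 40.7.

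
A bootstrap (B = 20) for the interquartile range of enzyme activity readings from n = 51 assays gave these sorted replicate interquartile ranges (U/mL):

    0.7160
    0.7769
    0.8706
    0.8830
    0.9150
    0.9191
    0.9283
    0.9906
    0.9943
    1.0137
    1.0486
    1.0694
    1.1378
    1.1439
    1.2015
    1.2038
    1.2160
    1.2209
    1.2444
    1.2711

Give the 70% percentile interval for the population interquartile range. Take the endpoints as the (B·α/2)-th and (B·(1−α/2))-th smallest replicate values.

α = 0.30; lower rank = 20 × 0.150 = 3; upper rank = 20 × 0.850 = 17.
The 3rd smallest replicate is 0.8706; the 17th is 1.2160.

(0.8706, 1.2160)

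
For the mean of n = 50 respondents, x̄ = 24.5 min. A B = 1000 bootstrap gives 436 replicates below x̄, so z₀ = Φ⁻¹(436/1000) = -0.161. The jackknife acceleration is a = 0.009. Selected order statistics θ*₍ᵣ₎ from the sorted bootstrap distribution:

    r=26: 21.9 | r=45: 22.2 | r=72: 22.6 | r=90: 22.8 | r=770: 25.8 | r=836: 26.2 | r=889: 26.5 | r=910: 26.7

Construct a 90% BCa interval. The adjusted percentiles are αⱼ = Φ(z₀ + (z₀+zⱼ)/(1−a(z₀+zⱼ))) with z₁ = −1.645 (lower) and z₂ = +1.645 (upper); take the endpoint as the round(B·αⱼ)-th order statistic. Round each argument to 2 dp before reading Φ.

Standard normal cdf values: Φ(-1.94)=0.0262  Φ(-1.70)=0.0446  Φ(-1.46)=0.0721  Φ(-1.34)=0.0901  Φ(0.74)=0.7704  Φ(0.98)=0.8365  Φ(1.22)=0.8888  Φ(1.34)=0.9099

(21.9, 26.7)

Lower: z₀ + z₁ = -0.161 + (-1.645) = -1.806; 1 − a(z₀+z₁) = 1 − (0.009)(-1.806) = 1.0163; argument = -0.161 + (-1.806)/1.0163 = -1.9381 → -1.94.
α₁ = Φ(-1.94) = 0.0262; rank = round(1000 × 0.0262) = 26; θ*₍26₎ = 21.9.
Upper: z₀ + z₂ = 1.484; 1 − a(z₀+z₂) = 0.9866; argument = 1.3431 → 1.34; α₂ = 0.9099; rank = 910; θ*₍910₎ = 26.7.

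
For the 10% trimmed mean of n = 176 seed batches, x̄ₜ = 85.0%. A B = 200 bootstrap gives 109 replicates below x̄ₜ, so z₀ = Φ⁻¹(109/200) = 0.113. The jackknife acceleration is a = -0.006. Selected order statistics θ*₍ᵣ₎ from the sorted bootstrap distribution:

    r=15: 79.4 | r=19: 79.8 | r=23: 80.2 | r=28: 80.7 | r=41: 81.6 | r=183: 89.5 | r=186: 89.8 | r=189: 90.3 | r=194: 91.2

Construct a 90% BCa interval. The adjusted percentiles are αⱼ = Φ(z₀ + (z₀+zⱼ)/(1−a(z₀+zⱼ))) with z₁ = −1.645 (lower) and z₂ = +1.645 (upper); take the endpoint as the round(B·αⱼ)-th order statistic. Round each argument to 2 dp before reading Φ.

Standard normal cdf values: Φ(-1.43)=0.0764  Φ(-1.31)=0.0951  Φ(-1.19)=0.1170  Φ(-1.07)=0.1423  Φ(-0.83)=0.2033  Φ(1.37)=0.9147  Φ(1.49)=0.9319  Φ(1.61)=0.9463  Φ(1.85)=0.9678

(79.4, 91.2)

Lower: z₀ + z₁ = 0.113 + (-1.645) = -1.532; 1 − a(z₀+z₁) = 1 − (-0.006)(-1.532) = 0.9908; argument = 0.113 + (-1.532)/0.9908 = -1.4332 → -1.43.
α₁ = Φ(-1.43) = 0.0764; rank = round(200 × 0.0764) = 15; θ*₍15₎ = 79.4.
Upper: z₀ + z₂ = 1.758; 1 − a(z₀+z₂) = 1.0105; argument = 1.8527 → 1.85; α₂ = 0.9678; rank = 194; θ*₍194₎ = 91.2.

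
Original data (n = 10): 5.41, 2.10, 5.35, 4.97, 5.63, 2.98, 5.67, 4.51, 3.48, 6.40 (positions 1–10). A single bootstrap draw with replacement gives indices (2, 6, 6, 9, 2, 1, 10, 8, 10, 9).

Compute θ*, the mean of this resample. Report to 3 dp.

θ* = 3.984

Resample values: 2.10, 2.98, 2.98, 3.48, 2.10, 5.41, 6.40, 4.51, 6.40, 3.48.
Mean = (2.10 + 2.98 + 2.98 + 3.48 + 2.10 + 5.41 + 6.40 + 4.51 + 6.40 + 3.48) / 10 = 39.840 / 10 = 3.984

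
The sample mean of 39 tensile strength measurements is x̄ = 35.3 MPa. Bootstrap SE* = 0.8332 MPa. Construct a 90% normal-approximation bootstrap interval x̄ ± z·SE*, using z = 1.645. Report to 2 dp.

(33.93, 36.67)

Margin = 1.645 × 0.8332 = 1.371
Interval: 35.3 ± 1.371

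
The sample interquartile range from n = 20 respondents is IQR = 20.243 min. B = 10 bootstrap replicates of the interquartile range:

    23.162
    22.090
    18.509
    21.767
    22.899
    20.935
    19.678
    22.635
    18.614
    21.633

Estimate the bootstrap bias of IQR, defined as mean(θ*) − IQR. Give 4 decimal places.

mean(θ*) = (23.162 + 22.090 + 18.509 + 21.767 + 22.899 + 20.935 + 19.678 + 22.635 + 18.614 + 21.633) / 10 = 21.19220
bias = 21.19220 − 20.243

bias = +0.9492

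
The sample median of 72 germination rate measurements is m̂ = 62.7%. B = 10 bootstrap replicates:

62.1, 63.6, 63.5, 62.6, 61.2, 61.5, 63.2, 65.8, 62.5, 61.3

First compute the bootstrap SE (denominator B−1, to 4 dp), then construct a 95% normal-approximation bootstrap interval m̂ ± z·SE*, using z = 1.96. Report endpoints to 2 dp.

(59.98, 65.42)

Mean of replicates = 62.7300; sum of squared deviations = 17.3610; SE* = √(17.3610/9) = 1.3889
Margin = 1.96 × 1.3889 = 2.722
Interval: 62.7 ± 2.722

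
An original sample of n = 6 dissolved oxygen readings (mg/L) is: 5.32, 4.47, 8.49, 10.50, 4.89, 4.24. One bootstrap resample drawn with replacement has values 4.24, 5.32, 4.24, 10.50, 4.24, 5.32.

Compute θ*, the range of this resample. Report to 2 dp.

θ* = 6.26

Range = 10.50 − 4.24 = 6.26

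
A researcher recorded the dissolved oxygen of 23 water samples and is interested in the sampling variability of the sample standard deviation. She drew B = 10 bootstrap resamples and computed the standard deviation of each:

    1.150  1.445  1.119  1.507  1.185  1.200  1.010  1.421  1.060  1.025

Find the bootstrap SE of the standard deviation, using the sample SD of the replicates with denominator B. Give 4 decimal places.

Bootstrap SE is the standard deviation of the 10 replicate standard deviations.
Mean of replicates: (1.150 + 1.445 + 1.119 + 1.507 + 1.185 + 1.200 + 1.010 + 1.421 + 1.060 + 1.025) / 10 = 12.12200 / 10 = 1.21220
Sum of squared deviations: (−0.06220)² + (+0.23280)² + (−0.09320)² + (+0.29480)² + (−0.02720)² + (−0.01220)² + (−0.20220)² + (+0.20880)² + (−0.15220)² + (−0.18720)² = 0.29724
Variance = 0.29724 / 10 = 0.02972
SE* = √0.02972

SE* = 0.1724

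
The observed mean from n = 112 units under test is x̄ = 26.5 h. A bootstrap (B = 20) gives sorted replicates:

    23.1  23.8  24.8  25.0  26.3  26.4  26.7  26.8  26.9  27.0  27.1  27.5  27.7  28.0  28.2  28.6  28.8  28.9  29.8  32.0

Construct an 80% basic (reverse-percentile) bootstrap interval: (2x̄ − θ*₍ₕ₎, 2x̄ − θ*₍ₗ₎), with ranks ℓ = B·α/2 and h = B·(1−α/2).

Percentile endpoints at ranks 2 and 18: θ*₍2₎ = 23.8, θ*₍18₎ = 28.9.
Basic interval reflects these around x̄:
  lower = 2 × 26.5 − 28.9 = 24.1
  upper = 2 × 26.5 − 23.8 = 29.2

(24.1, 29.2)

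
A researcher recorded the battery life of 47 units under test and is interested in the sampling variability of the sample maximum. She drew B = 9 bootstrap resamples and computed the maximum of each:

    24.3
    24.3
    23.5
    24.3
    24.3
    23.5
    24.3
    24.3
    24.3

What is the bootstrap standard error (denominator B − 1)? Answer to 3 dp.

Bootstrap SE is the standard deviation of the 9 replicate maximums.
Mean of replicates: (24.3 + 24.3 + 23.5 + 24.3 + 24.3 + 23.5 + 24.3 + 24.3 + 24.3) / 9 = 217.1000 / 9 = 24.1222
Sum of squared deviations: (+0.1778)² + (+0.1778)² + (−0.6222)² + (+0.1778)² + (+0.1778)² + (−0.6222)² + (+0.1778)² + (+0.1778)² + (+0.1778)² = 0.9956
Variance = 0.9956 / 8 = 0.1244
SE* = √0.1244

SE* = 0.353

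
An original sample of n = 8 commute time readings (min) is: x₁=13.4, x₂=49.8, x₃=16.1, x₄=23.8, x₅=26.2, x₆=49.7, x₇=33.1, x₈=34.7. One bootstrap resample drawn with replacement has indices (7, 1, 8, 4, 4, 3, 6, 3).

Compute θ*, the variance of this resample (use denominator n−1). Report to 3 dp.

Resample values: 33.1, 13.4, 34.7, 23.8, 23.8, 16.1, 49.7, 16.1.
Mean = 26.3375; sum of squared deviations = 1051.3388
s² = 1051.3388 / 7 = 150.1913

θ* = 150.191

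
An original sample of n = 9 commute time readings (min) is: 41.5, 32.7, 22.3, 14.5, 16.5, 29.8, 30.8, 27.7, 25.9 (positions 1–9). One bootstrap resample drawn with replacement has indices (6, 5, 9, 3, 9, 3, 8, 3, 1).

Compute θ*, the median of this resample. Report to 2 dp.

θ* = 25.90

Resample values: 29.8, 16.5, 25.9, 22.3, 25.9, 22.3, 27.7, 22.3, 41.5.
Sorted: 16.5, 22.3, 22.3, 22.3, 25.9, 25.9, 27.7, 29.8, 41.5
Median = middle value = 25.90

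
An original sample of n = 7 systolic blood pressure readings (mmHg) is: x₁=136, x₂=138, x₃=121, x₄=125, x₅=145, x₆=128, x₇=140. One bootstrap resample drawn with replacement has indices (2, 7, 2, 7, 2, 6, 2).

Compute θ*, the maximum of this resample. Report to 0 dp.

Resample values: 138, 140, 138, 140, 138, 128, 138.
Maximum = 140

θ* = 140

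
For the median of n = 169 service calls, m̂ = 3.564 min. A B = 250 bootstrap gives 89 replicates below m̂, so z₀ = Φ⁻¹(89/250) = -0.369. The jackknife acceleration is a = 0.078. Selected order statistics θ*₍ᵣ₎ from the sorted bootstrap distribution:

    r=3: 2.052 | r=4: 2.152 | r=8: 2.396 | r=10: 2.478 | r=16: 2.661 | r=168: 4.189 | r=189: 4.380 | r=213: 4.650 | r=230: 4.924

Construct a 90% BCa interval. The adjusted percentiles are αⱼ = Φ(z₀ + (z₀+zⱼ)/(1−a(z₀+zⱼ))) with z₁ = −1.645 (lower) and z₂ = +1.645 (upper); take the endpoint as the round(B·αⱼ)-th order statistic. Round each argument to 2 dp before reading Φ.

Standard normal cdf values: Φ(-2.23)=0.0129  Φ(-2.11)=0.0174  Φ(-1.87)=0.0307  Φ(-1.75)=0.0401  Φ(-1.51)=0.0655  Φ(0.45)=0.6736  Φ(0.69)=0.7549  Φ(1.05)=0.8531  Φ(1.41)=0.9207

Lower: z₀ + z₁ = -0.369 + (-1.645) = -2.014; 1 − a(z₀+z₁) = 1 − (0.078)(-2.014) = 1.1571; argument = -0.369 + (-2.014)/1.1571 = -2.1096 → -2.11.
α₁ = Φ(-2.11) = 0.0174; rank = round(250 × 0.0174) = 4; θ*₍4₎ = 2.152.
Upper: z₀ + z₂ = 1.276; 1 − a(z₀+z₂) = 0.9005; argument = 1.0480 → 1.05; α₂ = 0.8531; rank = 213; θ*₍213₎ = 4.650.

(2.152, 4.650)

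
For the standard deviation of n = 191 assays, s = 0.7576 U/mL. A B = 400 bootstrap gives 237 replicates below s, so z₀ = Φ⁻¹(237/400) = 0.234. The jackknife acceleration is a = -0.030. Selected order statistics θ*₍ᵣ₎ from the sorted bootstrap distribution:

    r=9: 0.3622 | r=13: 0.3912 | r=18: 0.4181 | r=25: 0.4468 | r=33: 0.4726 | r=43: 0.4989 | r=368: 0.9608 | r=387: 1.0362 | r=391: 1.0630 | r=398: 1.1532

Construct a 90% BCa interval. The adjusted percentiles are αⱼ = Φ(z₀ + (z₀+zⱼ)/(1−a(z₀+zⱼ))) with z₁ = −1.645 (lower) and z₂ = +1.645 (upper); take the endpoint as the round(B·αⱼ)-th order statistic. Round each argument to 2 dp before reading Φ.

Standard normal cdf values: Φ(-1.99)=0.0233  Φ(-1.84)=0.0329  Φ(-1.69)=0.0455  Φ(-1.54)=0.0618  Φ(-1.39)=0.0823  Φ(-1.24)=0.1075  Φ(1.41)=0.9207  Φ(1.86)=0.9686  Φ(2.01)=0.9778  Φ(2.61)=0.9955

(0.4989, 1.0630)

Lower: z₀ + z₁ = 0.234 + (-1.645) = -1.411; 1 − a(z₀+z₁) = 1 − (-0.030)(-1.411) = 0.9577; argument = 0.234 + (-1.411)/0.9577 = -1.2394 → -1.24.
α₁ = Φ(-1.24) = 0.1075; rank = round(400 × 0.1075) = 43; θ*₍43₎ = 0.4989.
Upper: z₀ + z₂ = 1.879; 1 − a(z₀+z₂) = 1.0564; argument = 2.0127 → 2.01; α₂ = 0.9778; rank = 391; θ*₍391₎ = 1.0630.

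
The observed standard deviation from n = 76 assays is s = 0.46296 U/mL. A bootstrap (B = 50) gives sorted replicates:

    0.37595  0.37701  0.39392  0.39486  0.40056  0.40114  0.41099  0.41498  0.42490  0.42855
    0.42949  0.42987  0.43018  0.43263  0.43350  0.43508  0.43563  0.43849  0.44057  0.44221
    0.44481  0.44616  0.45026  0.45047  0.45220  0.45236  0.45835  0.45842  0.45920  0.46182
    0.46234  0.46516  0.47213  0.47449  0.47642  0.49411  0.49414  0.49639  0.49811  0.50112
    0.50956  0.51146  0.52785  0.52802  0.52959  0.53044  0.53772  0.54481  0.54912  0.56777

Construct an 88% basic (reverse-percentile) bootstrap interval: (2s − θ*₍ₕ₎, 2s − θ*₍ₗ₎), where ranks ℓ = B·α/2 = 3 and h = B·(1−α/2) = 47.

Percentile endpoints at ranks 3 and 47: θ*₍3₎ = 0.39392, θ*₍47₎ = 0.53772.
Basic interval reflects these around s:
  lower = 2 × 0.46296 − 0.53772 = 0.38820
  upper = 2 × 0.46296 − 0.39392 = 0.53200

(0.38820, 0.53200)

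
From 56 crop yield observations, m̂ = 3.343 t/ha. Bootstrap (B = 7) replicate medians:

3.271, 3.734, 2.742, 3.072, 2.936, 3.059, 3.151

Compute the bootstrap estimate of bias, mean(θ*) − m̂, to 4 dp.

mean(θ*) = (3.271 + 3.734 + 2.742 + 3.072 + 2.936 + 3.059 + 3.151) / 7 = 3.13786
bias = 3.13786 − 3.343

bias = −0.2051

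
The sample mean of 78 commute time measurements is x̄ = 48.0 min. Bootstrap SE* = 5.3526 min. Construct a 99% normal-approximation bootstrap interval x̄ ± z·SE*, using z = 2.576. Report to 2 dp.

Margin = 2.576 × 5.3526 = 13.788
Interval: 48.0 ± 13.788

(34.21, 61.79)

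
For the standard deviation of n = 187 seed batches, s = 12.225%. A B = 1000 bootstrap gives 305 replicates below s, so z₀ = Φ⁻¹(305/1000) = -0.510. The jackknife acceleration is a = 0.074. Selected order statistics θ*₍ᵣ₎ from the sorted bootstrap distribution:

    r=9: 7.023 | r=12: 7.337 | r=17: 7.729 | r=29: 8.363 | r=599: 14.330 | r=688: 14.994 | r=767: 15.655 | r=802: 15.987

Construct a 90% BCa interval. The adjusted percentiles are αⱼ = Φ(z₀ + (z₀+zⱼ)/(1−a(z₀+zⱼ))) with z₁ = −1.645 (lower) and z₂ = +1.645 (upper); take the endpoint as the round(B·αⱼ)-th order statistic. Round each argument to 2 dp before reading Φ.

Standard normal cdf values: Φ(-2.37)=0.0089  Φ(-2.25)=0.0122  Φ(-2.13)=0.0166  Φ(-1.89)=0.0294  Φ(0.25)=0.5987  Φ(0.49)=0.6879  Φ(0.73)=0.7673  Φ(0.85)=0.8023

Lower: z₀ + z₁ = -0.510 + (-1.645) = -2.155; 1 − a(z₀+z₁) = 1 − (0.074)(-2.155) = 1.1595; argument = -0.510 + (-2.155)/1.1595 = -2.3686 → -2.37.
α₁ = Φ(-2.37) = 0.0089; rank = round(1000 × 0.0089) = 9; θ*₍9₎ = 7.023.
Upper: z₀ + z₂ = 1.135; 1 − a(z₀+z₂) = 0.9160; argument = 0.7291 → 0.73; α₂ = 0.7673; rank = 767; θ*₍767₎ = 15.655.

(7.023, 15.655)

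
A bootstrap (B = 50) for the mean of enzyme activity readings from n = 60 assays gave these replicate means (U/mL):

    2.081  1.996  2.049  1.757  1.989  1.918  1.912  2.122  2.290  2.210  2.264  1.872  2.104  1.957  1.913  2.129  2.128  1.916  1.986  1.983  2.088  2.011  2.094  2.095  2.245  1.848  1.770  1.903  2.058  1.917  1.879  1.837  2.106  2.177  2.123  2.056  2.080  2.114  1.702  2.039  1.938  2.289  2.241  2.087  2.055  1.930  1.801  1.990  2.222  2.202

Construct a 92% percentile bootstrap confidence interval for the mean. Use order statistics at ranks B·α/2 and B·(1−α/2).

(1.757, 2.264)

Sorted replicates: 1.702, 1.757, 1.770, 1.801, 1.837, 1.848, 1.872, 1.879, 1.903, 1.912, 1.913, 1.916, 1.917, 1.918, 1.930, 1.938, 1.957, 1.983, 1.986, 1.989, 1.990, 1.996, 2.011, 2.039, 2.049, 2.055, 2.056, 2.058, 2.080, 2.081, 2.087, 2.088, 2.094, 2.095, 2.104, 2.106, 2.114, 2.122, 2.123, 2.128, 2.129, 2.177, 2.202, 2.210, 2.222, 2.241, 2.245, 2.264, 2.289, 2.290
α = 0.08; lower rank = 50 × 0.040 = 2; upper rank = 50 × 0.960 = 48.
The 2nd smallest replicate is 1.757; the 48th is 2.264.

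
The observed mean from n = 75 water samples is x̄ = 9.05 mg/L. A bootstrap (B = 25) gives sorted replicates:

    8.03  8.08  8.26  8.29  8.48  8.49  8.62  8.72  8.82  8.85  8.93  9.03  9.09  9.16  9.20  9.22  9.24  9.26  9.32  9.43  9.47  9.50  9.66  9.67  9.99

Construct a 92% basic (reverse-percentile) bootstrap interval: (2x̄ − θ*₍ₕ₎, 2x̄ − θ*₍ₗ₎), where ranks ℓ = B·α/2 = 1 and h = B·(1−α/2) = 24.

Percentile endpoints at ranks 1 and 24: θ*₍1₎ = 8.03, θ*₍24₎ = 9.67.
Basic interval reflects these around x̄:
  lower = 2 × 9.05 − 9.67 = 8.43
  upper = 2 × 9.05 − 8.03 = 10.07

(8.43, 10.07)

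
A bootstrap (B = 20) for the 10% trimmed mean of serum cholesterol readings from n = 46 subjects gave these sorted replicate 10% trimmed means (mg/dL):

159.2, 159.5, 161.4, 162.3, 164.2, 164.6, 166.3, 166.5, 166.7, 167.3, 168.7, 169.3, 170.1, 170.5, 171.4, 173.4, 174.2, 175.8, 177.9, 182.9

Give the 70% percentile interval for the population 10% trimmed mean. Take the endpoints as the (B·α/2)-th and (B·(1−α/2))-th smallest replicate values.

α = 0.30; lower rank = 20 × 0.150 = 3; upper rank = 20 × 0.850 = 17.
The 3rd smallest replicate is 161.4; the 17th is 174.2.

(161.4, 174.2)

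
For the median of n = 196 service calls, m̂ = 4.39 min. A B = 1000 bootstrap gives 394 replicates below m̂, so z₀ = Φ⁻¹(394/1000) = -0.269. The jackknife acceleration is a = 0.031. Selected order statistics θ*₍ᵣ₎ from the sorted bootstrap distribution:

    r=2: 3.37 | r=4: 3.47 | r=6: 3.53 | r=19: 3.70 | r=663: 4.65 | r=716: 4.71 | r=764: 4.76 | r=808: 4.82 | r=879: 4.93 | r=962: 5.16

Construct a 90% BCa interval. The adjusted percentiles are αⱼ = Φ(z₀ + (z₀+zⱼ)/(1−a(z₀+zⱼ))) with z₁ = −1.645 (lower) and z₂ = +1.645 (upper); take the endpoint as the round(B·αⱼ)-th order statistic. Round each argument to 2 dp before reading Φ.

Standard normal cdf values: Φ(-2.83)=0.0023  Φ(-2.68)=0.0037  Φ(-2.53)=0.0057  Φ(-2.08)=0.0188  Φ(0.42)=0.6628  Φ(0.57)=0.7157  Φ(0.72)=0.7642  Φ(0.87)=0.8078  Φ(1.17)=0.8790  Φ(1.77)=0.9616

Lower: z₀ + z₁ = -0.269 + (-1.645) = -1.914; 1 − a(z₀+z₁) = 1 − (0.031)(-1.914) = 1.0593; argument = -0.269 + (-1.914)/1.0593 = -2.0758 → -2.08.
α₁ = Φ(-2.08) = 0.0188; rank = round(1000 × 0.0188) = 19; θ*₍19₎ = 3.70.
Upper: z₀ + z₂ = 1.376; 1 − a(z₀+z₂) = 0.9573; argument = 1.1683 → 1.17; α₂ = 0.8790; rank = 879; θ*₍879₎ = 4.93.

(3.70, 4.93)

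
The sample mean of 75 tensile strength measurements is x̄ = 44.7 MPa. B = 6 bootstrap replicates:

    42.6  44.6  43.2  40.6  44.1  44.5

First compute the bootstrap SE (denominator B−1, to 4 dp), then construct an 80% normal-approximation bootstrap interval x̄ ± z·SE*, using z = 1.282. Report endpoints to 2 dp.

(42.75, 46.65)

Mean of replicates = 43.2667; sum of squared deviations = 11.5533; SE* = √(11.5533/5) = 1.5201
Margin = 1.282 × 1.5201 = 1.949
Interval: 44.7 ± 1.949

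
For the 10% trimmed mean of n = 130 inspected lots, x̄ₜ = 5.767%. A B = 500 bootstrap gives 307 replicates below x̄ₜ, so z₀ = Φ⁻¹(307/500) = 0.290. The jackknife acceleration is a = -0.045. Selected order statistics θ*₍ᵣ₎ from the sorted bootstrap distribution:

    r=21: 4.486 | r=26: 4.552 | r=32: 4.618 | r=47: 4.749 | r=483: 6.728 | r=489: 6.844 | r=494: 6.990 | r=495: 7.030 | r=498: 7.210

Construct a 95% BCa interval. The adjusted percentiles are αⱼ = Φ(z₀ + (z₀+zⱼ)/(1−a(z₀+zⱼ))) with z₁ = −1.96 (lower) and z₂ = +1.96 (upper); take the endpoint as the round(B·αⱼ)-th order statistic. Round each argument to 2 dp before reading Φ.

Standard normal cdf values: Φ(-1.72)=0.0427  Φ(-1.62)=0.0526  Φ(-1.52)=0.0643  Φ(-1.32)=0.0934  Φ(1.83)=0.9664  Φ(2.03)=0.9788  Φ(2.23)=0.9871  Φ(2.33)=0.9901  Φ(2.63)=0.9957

(4.618, 7.030)

Lower: z₀ + z₁ = 0.290 + (-1.960) = -1.670; 1 − a(z₀+z₁) = 1 − (-0.045)(-1.670) = 0.9248; argument = 0.290 + (-1.670)/0.9248 = -1.5157 → -1.52.
α₁ = Φ(-1.52) = 0.0643; rank = round(500 × 0.0643) = 32; θ*₍32₎ = 4.618.
Upper: z₀ + z₂ = 2.250; 1 − a(z₀+z₂) = 1.1013; argument = 2.3331 → 2.33; α₂ = 0.9901; rank = 495; θ*₍495₎ = 7.030.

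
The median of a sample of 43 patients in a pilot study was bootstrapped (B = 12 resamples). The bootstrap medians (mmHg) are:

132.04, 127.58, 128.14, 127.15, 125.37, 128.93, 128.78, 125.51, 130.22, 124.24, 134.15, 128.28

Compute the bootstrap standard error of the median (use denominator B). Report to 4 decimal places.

Bootstrap SE is the standard deviation of the 12 replicate medians.
Mean of replicates: (132.04 + 127.58 + 128.14 + 127.15 + 125.37 + 128.93 + 128.78 + 125.51 + 130.22 + 124.24 + 134.15 + 128.28) / 12 = 1540.39000 / 12 = 128.36583
Sum of squared deviations: (+3.67417)² + (−0.78583)² + (−0.22583)² + (−1.21583)² + (−2.99583)² + (+0.56417)² + (+0.41417)² + (−2.85583)² + (+1.85417)² + (−4.12583)² + (+5.78417)² + (−0.08583)² = 87.19129
Variance = 87.19129 / 12 = 7.26594
SE* = √7.26594

SE* = 2.6955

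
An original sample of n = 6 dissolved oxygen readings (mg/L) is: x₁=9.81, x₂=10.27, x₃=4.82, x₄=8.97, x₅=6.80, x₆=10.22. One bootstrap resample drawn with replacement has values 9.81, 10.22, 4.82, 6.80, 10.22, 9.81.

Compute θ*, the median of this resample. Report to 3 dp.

Sorted: 4.82, 6.80, 9.81, 9.81, 10.22, 10.22
Median = average of the two middle values = 9.810

θ* = 9.810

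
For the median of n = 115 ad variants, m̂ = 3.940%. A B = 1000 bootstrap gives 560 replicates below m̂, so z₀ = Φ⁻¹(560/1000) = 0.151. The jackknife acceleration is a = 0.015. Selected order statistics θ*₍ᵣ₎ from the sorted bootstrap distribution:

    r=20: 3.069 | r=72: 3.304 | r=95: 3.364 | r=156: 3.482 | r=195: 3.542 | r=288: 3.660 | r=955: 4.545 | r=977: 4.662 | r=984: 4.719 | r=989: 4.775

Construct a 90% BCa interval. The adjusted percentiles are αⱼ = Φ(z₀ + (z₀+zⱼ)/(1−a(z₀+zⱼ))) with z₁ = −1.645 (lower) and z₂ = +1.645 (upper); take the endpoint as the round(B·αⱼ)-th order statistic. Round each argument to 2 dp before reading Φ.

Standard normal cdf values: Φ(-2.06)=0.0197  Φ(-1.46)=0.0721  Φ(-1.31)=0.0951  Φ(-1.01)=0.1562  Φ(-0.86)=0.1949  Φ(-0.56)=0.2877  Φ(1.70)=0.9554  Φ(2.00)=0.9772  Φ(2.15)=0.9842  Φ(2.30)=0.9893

Lower: z₀ + z₁ = 0.151 + (-1.645) = -1.494; 1 − a(z₀+z₁) = 1 − (0.015)(-1.494) = 1.0224; argument = 0.151 + (-1.494)/1.0224 = -1.3103 → -1.31.
α₁ = Φ(-1.31) = 0.0951; rank = round(1000 × 0.0951) = 95; θ*₍95₎ = 3.364.
Upper: z₀ + z₂ = 1.796; 1 − a(z₀+z₂) = 0.9731; argument = 1.9967 → 2.00; α₂ = 0.9772; rank = 977; θ*₍977₎ = 4.662.

(3.364, 4.662)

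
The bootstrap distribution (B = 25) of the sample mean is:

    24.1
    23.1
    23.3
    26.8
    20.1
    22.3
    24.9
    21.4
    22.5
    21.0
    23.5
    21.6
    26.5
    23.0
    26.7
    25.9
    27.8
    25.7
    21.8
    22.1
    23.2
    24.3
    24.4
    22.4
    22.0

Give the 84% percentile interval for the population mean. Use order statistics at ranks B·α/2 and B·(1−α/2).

(21.0, 26.7)

Sorted replicates: 20.1, 21.0, 21.4, 21.6, 21.8, 22.0, 22.1, 22.3, 22.4, 22.5, 23.0, 23.1, 23.2, 23.3, 23.5, 24.1, 24.3, 24.4, 24.9, 25.7, 25.9, 26.5, 26.7, 26.8, 27.8
α = 0.16; lower rank = 25 × 0.080 = 2; upper rank = 25 × 0.920 = 23.
The 2nd smallest replicate is 21.0; the 23rd is 26.7.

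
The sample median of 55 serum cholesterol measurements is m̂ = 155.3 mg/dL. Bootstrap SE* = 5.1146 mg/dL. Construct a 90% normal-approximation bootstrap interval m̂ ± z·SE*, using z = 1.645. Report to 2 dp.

Margin = 1.645 × 5.1146 = 8.414
Interval: 155.3 ± 8.414

(146.89, 163.71)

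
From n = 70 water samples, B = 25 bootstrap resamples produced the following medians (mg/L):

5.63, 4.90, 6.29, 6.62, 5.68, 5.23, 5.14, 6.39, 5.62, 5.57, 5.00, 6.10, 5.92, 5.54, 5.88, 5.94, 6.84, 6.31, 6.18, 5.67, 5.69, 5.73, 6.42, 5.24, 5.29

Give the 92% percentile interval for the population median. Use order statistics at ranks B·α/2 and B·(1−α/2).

(4.90, 6.62)

Sorted replicates: 4.90, 5.00, 5.14, 5.23, 5.24, 5.29, 5.54, 5.57, 5.62, 5.63, 5.67, 5.68, 5.69, 5.73, 5.88, 5.92, 5.94, 6.10, 6.18, 6.29, 6.31, 6.39, 6.42, 6.62, 6.84
α = 0.08; lower rank = 25 × 0.040 = 1; upper rank = 25 × 0.960 = 24.
The 1st smallest replicate is 4.90; the 24th is 6.62.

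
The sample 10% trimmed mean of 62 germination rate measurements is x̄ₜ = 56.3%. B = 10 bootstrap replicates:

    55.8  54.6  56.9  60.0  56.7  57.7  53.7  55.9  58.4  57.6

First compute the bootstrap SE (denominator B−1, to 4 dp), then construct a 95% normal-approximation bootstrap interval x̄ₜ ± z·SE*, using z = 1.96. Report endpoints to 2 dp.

(52.69, 59.91)

Mean of replicates = 56.7300; sum of squared deviations = 30.4810; SE* = √(30.4810/9) = 1.8403
Margin = 1.96 × 1.8403 = 3.607
Interval: 56.3 ± 3.607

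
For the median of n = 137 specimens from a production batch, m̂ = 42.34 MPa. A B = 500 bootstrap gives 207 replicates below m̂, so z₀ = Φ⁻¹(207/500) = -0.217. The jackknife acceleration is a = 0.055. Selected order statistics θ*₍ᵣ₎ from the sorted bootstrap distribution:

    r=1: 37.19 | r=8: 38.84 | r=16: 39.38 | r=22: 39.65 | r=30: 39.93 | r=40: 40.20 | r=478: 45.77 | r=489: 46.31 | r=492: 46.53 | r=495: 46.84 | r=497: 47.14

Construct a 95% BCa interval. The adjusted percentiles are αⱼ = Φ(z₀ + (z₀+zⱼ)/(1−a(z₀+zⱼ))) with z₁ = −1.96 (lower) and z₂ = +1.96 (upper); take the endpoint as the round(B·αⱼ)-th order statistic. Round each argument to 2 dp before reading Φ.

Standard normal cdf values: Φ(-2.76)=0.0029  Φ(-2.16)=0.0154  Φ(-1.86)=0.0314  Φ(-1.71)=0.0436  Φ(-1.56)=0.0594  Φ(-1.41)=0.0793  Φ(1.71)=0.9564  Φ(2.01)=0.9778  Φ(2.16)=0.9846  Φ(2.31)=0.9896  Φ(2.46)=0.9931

(38.84, 45.77)

Lower: z₀ + z₁ = -0.217 + (-1.960) = -2.177; 1 − a(z₀+z₁) = 1 − (0.055)(-2.177) = 1.1197; argument = -0.217 + (-2.177)/1.1197 = -2.1612 → -2.16.
α₁ = Φ(-2.16) = 0.0154; rank = round(500 × 0.0154) = 8; θ*₍8₎ = 38.84.
Upper: z₀ + z₂ = 1.743; 1 − a(z₀+z₂) = 0.9041; argument = 1.7108 → 1.71; α₂ = 0.9564; rank = 478; θ*₍478₎ = 45.77.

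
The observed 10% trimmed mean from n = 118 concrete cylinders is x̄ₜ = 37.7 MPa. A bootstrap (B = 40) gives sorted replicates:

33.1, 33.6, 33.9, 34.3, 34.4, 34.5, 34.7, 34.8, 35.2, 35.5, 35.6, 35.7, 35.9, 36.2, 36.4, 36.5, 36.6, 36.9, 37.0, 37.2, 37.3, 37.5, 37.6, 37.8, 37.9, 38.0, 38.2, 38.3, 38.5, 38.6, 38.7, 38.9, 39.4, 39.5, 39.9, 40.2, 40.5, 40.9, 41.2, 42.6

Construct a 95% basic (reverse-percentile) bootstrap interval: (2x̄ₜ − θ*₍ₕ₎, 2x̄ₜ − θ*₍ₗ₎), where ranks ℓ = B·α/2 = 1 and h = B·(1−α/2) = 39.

Percentile endpoints at ranks 1 and 39: θ*₍1₎ = 33.1, θ*₍39₎ = 41.2.
Basic interval reflects these around x̄ₜ:
  lower = 2 × 37.7 − 41.2 = 34.2
  upper = 2 × 37.7 − 33.1 = 42.3

(34.2, 42.3)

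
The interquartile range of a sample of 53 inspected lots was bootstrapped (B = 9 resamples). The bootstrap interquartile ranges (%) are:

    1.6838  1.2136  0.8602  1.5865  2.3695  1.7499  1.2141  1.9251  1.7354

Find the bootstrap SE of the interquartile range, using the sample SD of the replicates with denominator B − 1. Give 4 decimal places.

Bootstrap SE is the standard deviation of the 9 replicate interquartile ranges.
Mean of replicates: (1.6838 + 1.2136 + 0.8602 + 1.5865 + 2.3695 + 1.7499 + 1.2141 + 1.9251 + 1.7354) / 9 = 14.33810 / 9 = 1.59312
Sum of squared deviations: (+0.09068)² + (−0.37952)² + (−0.73292)² + (−0.00662)² + (+0.77638)² + (+0.15678)² + (−0.37902)² + (+0.33198)² + (+0.14228)² = 1.59093
Variance = 1.59093 / 8 = 0.19887
SE* = √0.19887

SE* = 0.4459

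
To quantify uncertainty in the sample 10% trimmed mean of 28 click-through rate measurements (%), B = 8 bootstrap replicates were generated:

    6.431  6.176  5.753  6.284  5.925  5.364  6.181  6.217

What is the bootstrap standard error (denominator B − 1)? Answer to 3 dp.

SE* = 0.345

Bootstrap SE is the standard deviation of the 8 replicate 10% trimmed means.
Mean of replicates: (6.431 + 6.176 + 5.753 + 6.284 + 5.925 + 5.364 + 6.181 + 6.217) / 8 = 48.3310 / 8 = 6.0414
Sum of squared deviations: (+0.3896)² + (+0.1346)² + (−0.2884)² + (+0.2426)² + (−0.1164)² + (−0.6774)² + (+0.1396)² + (+0.1756)² = 0.8347
Variance = 0.8347 / 7 = 0.1192
SE* = √0.1192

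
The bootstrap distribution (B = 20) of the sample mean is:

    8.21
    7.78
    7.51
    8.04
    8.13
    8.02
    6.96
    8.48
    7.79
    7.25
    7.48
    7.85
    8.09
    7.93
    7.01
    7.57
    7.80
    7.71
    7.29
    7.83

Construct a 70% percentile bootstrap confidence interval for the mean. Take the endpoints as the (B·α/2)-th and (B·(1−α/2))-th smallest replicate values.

(7.25, 8.09)

Sorted replicates: 6.96, 7.01, 7.25, 7.29, 7.48, 7.51, 7.57, 7.71, 7.78, 7.79, 7.80, 7.83, 7.85, 7.93, 8.02, 8.04, 8.09, 8.13, 8.21, 8.48
α = 0.30; lower rank = 20 × 0.150 = 3; upper rank = 20 × 0.850 = 17.
The 3rd smallest replicate is 7.25; the 17th is 8.09.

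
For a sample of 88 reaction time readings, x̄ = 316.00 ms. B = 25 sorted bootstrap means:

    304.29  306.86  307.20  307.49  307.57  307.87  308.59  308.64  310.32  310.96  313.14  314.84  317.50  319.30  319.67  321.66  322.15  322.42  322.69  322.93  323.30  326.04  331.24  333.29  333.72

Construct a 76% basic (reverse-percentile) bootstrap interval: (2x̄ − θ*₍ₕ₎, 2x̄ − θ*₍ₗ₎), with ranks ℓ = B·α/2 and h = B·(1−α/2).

(305.96, 324.80)

Percentile endpoints at ranks 3 and 22: θ*₍3₎ = 307.20, θ*₍22₎ = 326.04.
Basic interval reflects these around x̄:
  lower = 2 × 316.00 − 326.04 = 305.96
  upper = 2 × 316.00 − 307.20 = 324.80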